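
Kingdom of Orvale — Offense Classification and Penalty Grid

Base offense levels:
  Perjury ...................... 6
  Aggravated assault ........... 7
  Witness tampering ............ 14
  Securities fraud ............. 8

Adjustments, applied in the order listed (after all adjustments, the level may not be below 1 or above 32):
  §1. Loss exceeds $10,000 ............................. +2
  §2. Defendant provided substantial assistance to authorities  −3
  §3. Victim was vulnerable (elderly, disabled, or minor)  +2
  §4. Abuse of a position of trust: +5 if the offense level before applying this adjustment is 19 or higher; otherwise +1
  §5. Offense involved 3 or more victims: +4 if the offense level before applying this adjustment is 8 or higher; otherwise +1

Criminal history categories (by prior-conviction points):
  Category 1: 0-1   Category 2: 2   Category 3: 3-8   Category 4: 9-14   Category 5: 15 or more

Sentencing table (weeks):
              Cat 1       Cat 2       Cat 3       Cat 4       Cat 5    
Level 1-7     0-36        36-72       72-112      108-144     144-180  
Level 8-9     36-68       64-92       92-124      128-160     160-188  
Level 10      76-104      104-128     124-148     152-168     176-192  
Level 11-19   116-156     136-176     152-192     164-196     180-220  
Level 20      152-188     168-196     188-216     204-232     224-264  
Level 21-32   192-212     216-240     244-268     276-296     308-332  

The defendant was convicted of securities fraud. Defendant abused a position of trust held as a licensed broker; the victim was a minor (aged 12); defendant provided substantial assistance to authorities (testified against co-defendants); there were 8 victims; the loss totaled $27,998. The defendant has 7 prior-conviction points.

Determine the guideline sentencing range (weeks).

152-192 weeks

Base offense level for securities fraud: 8.
§1 applies: 8 + 2 = 10.
§2 applies: 10 − 3 = 7.
§3 applies: 7 + 2 = 9.
§4 applies (level before this adjustment is 9 < 19, so +1): 9 + 1 = 10.
§5 applies (level before this adjustment is 10 ≥ 8, so +4): 10 + 4 = 14.
Final offense level: 14.
Criminal history: 7 prior points → Category 3 (3-8).
Level 14 falls in the 11-19 band.
Grid: Level 11-19 × Category 3 = 152-192 weeks.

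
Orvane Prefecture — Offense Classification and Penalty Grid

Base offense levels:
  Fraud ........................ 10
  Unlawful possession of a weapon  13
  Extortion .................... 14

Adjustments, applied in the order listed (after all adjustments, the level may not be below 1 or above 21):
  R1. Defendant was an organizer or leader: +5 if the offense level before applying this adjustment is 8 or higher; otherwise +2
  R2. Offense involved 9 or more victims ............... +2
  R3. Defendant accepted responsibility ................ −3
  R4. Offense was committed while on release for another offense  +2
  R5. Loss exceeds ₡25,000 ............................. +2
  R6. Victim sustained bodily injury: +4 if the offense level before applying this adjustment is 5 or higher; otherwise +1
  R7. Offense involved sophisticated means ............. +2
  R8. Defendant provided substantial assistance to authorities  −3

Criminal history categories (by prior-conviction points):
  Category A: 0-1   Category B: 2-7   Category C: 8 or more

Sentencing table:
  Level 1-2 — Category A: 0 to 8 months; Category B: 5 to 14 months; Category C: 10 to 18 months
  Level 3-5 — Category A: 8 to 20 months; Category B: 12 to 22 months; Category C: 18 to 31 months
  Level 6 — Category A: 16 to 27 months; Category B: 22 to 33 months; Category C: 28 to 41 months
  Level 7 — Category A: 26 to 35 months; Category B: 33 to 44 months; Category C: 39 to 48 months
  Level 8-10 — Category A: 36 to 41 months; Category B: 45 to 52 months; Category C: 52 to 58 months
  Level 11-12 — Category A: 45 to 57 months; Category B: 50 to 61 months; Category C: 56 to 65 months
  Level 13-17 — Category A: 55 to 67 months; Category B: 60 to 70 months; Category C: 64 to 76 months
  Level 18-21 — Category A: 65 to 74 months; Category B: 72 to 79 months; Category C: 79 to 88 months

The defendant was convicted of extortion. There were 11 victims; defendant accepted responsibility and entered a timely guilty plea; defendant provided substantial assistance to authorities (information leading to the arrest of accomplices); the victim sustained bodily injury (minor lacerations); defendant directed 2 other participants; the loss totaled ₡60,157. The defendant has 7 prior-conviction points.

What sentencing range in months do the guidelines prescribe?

72-79 months

Base offense level for extortion: 14.
R1 applies (level before this adjustment is 14 ≥ 8, so +5): 14 + 5 = 19.
R2 applies: 19 + 2 = 21.
R3 applies: 21 − 3 = 18.
R5 applies: 18 + 2 = 20.
R6 applies (level before this adjustment is 20 ≥ 5, so +4): 20 + 4 = 24.
R7 does not apply.
R8 applies: 24 − 3 = 21.
Final offense level: 21.
Criminal history: 7 prior points → Category B (2-7).
Level 21 falls in the 18-21 band.
Grid: Level 18-21 × Category B = 72-79 months.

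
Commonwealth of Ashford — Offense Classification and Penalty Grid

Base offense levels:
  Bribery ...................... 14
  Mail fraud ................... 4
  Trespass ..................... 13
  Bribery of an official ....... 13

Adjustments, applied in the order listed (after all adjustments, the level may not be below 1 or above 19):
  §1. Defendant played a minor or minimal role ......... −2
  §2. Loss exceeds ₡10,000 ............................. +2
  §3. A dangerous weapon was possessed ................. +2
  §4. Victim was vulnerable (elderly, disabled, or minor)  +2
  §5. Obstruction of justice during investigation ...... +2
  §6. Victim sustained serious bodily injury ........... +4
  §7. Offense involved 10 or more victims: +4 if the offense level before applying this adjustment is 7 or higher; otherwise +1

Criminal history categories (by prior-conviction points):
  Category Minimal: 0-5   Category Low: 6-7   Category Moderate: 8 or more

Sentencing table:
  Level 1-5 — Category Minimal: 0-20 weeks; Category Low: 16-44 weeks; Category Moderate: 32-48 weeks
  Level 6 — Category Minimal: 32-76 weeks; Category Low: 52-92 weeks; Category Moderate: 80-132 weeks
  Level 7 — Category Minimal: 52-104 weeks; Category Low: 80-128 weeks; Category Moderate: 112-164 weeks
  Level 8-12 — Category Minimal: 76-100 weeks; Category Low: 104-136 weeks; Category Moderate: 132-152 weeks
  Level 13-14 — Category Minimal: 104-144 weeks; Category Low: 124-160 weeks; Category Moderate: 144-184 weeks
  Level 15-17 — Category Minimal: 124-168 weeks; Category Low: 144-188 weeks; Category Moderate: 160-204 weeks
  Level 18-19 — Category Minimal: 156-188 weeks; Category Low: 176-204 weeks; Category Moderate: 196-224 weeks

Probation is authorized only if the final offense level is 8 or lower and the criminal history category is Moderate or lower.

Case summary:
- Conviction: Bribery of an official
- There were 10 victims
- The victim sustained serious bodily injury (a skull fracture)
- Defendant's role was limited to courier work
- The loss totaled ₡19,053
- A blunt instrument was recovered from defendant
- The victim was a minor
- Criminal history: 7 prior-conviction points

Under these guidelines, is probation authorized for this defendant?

Base offense level for bribery of an official: 13.
§1 applies: 13 − 2 = 11.
§2 applies: 11 + 2 = 13.
§3 applies: 13 + 2 = 15.
§4 applies: 15 + 2 = 17.
§6 applies: 17 + 4 = 21.
§7 applies (level before this adjustment is 21 ≥ 7, so +4): 21 + 4 = 25.
Level 25 exceeds the maximum of 19; capped at 19.
Final offense level: 19.
Criminal history: 7 prior points → Category Low (6-7).
Level 19 falls in the 18-19 band.
Grid: Level 18-19 × Category Low = 176-204 weeks.
Probation check: level 19 > 8 and category Low ≤ Moderate → not eligible.

No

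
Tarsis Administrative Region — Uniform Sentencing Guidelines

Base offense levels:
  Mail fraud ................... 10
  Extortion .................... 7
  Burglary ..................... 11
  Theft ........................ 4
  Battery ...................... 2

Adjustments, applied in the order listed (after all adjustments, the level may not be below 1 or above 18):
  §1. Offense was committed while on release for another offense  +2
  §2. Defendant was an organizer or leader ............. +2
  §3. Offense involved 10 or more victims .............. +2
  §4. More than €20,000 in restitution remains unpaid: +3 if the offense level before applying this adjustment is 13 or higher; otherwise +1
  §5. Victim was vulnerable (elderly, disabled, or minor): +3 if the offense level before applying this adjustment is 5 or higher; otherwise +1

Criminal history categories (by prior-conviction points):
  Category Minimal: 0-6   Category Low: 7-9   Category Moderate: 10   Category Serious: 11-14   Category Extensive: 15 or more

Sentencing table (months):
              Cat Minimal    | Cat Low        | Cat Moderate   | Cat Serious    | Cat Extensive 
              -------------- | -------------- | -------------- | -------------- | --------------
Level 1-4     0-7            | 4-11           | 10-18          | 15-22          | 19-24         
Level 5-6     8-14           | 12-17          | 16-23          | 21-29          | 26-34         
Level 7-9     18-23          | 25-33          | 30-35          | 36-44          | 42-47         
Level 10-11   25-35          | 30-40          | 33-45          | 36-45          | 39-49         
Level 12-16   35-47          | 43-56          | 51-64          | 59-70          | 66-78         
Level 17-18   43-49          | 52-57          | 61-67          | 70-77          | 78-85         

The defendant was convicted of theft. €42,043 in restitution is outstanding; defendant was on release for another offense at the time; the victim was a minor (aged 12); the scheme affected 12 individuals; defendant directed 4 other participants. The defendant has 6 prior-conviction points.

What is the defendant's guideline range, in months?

Base offense level for theft: 4.
§1 applies: 4 + 2 = 6.
§2 applies: 6 + 2 = 8.
§3 applies: 8 + 2 = 10.
§4 applies (level before this adjustment is 10 < 13, so +1): 10 + 1 = 11.
§5 applies (level before this adjustment is 11 ≥ 5, so +3): 11 + 3 = 14.
Final offense level: 14.
Criminal history: 6 prior points → Category Minimal (0-6).
Level 14 falls in the 12-16 band.
Grid: Level 12-16 × Category Minimal = 35-47 months.

35-47 months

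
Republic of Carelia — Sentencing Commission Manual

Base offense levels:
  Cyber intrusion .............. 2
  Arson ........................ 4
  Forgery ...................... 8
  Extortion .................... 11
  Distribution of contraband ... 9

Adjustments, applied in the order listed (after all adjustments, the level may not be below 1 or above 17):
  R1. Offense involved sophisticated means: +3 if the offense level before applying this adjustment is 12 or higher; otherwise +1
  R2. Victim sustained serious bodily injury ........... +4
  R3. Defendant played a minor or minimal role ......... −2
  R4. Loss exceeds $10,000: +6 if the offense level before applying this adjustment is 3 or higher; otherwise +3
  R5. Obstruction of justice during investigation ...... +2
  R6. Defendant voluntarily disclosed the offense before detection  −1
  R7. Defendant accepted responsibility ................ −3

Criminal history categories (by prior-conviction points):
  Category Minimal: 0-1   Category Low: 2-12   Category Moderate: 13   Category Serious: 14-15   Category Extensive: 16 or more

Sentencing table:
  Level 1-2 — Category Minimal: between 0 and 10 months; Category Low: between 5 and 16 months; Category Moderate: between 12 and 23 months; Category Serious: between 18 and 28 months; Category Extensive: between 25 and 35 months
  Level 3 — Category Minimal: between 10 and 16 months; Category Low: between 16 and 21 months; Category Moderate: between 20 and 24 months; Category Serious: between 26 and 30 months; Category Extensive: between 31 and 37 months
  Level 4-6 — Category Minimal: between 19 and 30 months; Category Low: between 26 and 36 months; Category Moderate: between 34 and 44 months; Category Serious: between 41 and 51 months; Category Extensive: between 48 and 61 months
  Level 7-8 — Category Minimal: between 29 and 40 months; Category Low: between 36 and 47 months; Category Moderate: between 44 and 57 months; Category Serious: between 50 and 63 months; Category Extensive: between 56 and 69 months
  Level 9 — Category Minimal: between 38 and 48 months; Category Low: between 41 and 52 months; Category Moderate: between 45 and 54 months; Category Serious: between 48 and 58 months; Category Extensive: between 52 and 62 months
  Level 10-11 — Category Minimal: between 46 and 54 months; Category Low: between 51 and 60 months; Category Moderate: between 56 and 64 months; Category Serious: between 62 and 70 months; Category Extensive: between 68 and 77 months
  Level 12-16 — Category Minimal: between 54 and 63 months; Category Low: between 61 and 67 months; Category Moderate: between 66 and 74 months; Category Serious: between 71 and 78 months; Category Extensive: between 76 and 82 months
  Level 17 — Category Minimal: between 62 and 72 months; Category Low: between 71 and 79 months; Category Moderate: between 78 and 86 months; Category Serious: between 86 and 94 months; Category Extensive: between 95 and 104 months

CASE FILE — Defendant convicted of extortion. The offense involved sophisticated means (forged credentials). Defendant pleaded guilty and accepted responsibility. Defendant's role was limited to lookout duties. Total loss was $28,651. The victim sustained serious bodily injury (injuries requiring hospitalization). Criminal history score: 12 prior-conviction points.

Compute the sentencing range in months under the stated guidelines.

Base offense level for extortion: 11.
R1 applies (level before this adjustment is 11 < 12, so +1): 11 + 1 = 12.
R2 applies: 12 + 4 = 16.
R3 applies: 16 − 2 = 14.
R4 applies (level before this adjustment is 14 ≥ 3, so +6): 14 + 6 = 20.
R5 does not apply.
R6 does not apply.
R7 applies: 20 − 3 = 17.
Final offense level: 17.
Criminal history: 12 prior points → Category Low (2-12).
Level 17 falls in the 17 band.
Grid: Level 17 × Category Low = 71-79 months.

71-79 months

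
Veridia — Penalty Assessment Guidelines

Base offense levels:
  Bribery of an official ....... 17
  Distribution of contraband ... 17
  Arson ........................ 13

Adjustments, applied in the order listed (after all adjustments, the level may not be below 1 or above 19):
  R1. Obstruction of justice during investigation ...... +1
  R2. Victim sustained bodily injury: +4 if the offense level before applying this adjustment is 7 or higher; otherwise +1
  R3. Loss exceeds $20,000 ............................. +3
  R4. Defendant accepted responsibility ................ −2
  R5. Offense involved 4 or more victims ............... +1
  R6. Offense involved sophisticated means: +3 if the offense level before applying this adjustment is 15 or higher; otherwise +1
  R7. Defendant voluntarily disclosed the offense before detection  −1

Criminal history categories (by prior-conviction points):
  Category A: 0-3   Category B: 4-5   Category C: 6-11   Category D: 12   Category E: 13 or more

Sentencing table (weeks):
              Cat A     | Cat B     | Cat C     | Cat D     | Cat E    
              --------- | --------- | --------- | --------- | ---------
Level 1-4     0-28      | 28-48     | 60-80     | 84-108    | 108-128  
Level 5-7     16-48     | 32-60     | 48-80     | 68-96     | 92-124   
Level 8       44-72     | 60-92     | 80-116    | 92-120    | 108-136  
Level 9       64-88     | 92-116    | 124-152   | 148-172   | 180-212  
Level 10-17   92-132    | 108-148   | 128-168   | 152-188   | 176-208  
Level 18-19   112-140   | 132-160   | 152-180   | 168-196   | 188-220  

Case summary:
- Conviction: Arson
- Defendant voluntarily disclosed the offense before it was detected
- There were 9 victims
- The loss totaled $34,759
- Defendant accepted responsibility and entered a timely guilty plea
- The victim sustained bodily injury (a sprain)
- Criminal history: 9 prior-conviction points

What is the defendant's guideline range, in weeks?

Base offense level for arson: 13.
R1 does not apply.
R2 applies (level before this adjustment is 13 ≥ 7, so +4): 13 + 4 = 17.
R3 applies: 17 + 3 = 20.
R4 applies: 20 − 2 = 18.
R5 applies: 18 + 1 = 19.
R6 does not apply.
R7 applies: 19 − 1 = 18.
Final offense level: 18.
Criminal history: 9 prior points → Category C (6-11).
Level 18 falls in the 18-19 band.
Grid: Level 18-19 × Category C = 152-180 weeks.

152-180 weeks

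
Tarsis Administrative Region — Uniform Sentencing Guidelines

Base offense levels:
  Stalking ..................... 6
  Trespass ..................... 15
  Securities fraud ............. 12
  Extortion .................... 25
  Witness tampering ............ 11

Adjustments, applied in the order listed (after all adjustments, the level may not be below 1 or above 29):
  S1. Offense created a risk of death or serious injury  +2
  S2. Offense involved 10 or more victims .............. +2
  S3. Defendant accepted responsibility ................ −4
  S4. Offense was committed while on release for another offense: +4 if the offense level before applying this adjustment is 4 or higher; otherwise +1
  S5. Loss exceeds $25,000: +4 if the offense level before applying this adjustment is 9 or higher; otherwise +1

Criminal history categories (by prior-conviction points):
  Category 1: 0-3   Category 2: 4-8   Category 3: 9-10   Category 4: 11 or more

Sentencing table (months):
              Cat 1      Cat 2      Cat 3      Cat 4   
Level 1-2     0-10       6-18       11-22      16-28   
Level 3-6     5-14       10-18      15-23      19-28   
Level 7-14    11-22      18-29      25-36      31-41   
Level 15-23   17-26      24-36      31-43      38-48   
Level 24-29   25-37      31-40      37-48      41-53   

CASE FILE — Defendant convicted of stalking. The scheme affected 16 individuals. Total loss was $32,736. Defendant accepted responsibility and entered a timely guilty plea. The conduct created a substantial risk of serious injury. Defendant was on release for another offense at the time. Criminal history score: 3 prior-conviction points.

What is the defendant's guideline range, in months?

11-22 months

Base offense level for stalking: 6.
S1 applies: 6 + 2 = 8.
S2 applies: 8 + 2 = 10.
S3 applies: 10 − 4 = 6.
S4 applies (level before this adjustment is 6 ≥ 4, so +4): 6 + 4 = 10.
S5 applies (level before this adjustment is 10 ≥ 9, so +4): 10 + 4 = 14.
Final offense level: 14.
Criminal history: 3 prior points → Category 1 (0-3).
Level 14 falls in the 7-14 band.
Grid: Level 7-14 × Category 1 = 11-22 months.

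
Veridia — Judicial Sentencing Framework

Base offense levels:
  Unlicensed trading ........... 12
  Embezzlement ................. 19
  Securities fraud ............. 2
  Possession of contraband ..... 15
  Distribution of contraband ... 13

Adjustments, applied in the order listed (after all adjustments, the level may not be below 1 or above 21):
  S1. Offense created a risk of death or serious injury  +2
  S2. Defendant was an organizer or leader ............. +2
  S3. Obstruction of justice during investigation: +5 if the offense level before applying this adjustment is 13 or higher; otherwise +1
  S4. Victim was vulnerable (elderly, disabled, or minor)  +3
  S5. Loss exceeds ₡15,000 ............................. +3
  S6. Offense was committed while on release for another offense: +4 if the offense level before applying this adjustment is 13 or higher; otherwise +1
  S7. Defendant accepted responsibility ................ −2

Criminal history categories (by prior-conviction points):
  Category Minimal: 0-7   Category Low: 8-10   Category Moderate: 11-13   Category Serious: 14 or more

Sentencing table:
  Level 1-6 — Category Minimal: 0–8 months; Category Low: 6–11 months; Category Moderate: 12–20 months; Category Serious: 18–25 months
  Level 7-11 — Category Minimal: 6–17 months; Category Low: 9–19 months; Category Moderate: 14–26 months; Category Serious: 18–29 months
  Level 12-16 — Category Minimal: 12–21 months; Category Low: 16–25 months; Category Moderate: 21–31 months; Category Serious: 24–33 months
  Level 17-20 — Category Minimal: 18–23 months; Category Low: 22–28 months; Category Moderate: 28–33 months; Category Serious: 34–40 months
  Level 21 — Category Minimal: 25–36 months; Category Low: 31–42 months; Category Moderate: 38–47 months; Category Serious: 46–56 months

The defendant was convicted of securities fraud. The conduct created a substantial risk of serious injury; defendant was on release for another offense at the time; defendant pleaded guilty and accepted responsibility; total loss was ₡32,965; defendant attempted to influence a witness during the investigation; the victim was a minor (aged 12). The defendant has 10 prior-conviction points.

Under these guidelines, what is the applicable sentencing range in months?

Base offense level for securities fraud: 2.
S1 applies: 2 + 2 = 4.
S2 does not apply.
S3 applies (level before this adjustment is 4 < 13, so +1): 4 + 1 = 5.
S4 applies: 5 + 3 = 8.
S5 applies: 8 + 3 = 11.
S6 applies (level before this adjustment is 11 < 13, so +1): 11 + 1 = 12.
S7 applies: 12 − 2 = 10.
Final offense level: 10.
Criminal history: 10 prior points → Category Low (8-10).
Level 10 falls in the 7-11 band.
Grid: Level 7-11 × Category Low = 9-19 months.

9-19 months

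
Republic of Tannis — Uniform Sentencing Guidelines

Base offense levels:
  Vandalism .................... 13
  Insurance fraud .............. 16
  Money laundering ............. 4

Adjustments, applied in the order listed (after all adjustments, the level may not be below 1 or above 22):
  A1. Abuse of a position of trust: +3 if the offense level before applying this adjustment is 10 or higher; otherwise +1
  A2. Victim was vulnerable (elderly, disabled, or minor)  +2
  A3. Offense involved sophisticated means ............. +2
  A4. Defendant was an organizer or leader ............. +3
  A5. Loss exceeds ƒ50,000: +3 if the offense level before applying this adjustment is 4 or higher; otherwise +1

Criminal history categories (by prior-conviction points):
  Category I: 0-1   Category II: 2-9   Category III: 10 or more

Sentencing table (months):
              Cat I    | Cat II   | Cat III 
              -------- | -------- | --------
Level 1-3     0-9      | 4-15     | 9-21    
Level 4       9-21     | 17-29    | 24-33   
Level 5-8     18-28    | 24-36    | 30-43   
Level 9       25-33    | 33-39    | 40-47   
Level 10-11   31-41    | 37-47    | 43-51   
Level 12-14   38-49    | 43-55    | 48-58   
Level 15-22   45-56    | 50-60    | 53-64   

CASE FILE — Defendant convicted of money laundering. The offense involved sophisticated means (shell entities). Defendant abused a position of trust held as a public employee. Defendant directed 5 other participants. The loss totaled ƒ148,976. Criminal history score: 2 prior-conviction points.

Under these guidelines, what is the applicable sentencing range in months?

43-55 months

Base offense level for money laundering: 4.
A1 applies (level before this adjustment is 4 < 10, so +1): 4 + 1 = 5.
A2 does not apply.
A3 applies: 5 + 2 = 7.
A4 applies: 7 + 3 = 10.
A5 applies (level before this adjustment is 10 ≥ 4, so +3): 10 + 3 = 13.
Final offense level: 13.
Criminal history: 2 prior points → Category II (2-9).
Level 13 falls in the 12-14 band.
Grid: Level 12-14 × Category II = 43-55 months.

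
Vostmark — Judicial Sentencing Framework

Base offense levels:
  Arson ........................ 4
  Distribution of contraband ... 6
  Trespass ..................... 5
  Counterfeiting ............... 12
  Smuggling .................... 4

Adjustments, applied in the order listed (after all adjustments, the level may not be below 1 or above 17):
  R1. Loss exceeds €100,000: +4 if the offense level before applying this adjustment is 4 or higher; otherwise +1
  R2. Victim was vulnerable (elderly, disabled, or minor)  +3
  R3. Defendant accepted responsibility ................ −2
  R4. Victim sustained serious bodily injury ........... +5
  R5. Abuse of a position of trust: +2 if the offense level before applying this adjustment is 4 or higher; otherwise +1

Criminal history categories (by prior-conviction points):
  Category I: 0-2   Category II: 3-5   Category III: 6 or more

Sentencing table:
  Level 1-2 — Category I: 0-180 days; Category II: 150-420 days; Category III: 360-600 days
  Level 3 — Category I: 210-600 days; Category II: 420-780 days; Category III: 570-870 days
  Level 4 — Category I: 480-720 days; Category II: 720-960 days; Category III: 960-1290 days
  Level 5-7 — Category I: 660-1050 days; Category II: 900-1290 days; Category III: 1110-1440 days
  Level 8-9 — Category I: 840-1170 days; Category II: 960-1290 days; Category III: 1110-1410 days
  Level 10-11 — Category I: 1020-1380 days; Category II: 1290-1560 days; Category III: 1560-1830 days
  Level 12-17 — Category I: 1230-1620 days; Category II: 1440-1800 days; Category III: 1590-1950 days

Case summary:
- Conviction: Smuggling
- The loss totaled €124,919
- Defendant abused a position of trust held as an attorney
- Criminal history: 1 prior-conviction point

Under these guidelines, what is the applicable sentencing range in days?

1020-1380 days

Base offense level for smuggling: 4.
R1 applies (level before this adjustment is 4 ≥ 4, so +4): 4 + 4 = 8.
R3 does not apply.
R4 does not apply.
R5 applies (level before this adjustment is 8 ≥ 4, so +2): 8 + 2 = 10.
Final offense level: 10.
Criminal history: 1 prior point → Category I (0-2).
Level 10 falls in the 10-11 band.
Grid: Level 10-11 × Category I = 1020-1380 days.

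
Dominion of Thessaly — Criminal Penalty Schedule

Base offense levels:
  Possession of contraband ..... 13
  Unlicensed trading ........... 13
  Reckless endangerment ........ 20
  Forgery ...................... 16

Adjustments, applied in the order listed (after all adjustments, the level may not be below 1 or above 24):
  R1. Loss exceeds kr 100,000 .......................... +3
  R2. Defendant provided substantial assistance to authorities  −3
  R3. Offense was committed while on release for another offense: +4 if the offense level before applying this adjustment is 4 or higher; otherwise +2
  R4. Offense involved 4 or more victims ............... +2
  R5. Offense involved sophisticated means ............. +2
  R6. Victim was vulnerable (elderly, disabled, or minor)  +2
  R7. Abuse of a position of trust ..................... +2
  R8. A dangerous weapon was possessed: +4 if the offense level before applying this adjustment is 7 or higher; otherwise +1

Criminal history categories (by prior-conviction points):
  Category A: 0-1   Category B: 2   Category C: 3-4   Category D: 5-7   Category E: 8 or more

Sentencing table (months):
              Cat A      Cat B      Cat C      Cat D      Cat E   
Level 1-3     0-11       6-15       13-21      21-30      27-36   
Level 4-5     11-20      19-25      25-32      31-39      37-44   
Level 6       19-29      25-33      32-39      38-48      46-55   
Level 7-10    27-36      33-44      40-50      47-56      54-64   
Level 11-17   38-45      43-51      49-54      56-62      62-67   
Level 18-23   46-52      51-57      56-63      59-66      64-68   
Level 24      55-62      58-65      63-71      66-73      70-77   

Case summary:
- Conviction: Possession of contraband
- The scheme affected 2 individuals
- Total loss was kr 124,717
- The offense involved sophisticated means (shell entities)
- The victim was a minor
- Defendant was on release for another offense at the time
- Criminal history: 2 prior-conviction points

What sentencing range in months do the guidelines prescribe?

Base offense level for possession of contraband: 13.
R1 applies: 13 + 3 = 16.
R2 does not apply.
R3 applies (level before this adjustment is 16 ≥ 4, so +4): 16 + 4 = 20.
R5 applies: 20 + 2 = 22.
R6 applies: 22 + 2 = 24.
R7 does not apply.
R8 does not apply.
Final offense level: 24.
Criminal history: 2 prior points → Category B (2).
Level 24 falls in the 24 band.
Grid: Level 24 × Category B = 58-65 months.

58-65 months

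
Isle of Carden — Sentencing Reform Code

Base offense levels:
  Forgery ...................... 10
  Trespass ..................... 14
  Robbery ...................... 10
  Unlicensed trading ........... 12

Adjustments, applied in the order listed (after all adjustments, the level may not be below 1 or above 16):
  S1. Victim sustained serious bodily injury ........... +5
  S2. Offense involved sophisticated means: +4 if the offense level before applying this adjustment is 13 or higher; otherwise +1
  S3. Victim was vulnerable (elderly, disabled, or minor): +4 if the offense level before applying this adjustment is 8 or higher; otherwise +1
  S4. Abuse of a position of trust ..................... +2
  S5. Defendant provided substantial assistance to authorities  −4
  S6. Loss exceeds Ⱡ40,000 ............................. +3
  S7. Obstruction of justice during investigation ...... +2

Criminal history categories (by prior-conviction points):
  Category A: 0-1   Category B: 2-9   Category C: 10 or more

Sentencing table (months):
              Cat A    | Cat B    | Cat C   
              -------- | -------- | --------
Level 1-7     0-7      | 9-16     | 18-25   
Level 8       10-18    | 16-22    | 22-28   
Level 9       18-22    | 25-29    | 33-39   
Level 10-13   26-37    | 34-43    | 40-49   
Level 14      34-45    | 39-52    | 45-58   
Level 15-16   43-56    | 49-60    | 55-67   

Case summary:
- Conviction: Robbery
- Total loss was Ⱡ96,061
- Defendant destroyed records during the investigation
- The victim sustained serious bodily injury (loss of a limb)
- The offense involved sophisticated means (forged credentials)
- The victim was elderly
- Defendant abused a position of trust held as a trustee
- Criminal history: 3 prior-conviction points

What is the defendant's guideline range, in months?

49-60 months

Base offense level for robbery: 10.
S1 applies: 10 + 5 = 15.
S2 applies (level before this adjustment is 15 ≥ 13, so +4): 15 + 4 = 19.
S3 applies (level before this adjustment is 19 ≥ 8, so +4): 19 + 4 = 23.
S4 applies: 23 + 2 = 25.
S6 applies: 25 + 3 = 28.
S7 applies: 28 + 2 = 30.
Level 30 exceeds the maximum of 16; capped at 16.
Final offense level: 16.
Criminal history: 3 prior points → Category B (2-9).
Level 16 falls in the 15-16 band.
Grid: Level 15-16 × Category B = 49-60 months.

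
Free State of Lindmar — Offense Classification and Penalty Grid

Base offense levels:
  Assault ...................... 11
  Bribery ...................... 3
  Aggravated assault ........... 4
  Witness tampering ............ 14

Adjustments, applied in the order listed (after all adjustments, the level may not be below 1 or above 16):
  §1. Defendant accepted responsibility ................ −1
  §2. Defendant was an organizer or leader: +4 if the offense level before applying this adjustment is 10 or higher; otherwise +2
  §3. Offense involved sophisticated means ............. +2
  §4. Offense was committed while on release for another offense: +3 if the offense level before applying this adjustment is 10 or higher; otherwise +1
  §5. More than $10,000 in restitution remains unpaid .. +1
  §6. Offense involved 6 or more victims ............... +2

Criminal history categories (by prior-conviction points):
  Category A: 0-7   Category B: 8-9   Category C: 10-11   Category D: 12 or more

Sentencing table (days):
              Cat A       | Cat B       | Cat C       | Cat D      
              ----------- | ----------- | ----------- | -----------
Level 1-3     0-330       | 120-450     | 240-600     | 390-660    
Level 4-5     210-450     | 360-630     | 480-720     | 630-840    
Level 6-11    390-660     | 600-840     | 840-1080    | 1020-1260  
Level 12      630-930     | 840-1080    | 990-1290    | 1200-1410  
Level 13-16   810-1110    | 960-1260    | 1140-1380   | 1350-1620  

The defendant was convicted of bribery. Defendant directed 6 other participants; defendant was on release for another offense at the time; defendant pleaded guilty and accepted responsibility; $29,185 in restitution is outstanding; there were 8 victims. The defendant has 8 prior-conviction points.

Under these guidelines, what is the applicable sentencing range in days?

Base offense level for bribery: 3.
§1 applies: 3 − 1 = 2.
§2 applies (level before this adjustment is 2 < 10, so +2): 2 + 2 = 4.
§4 applies (level before this adjustment is 4 < 10, so +1): 4 + 1 = 5.
§5 applies: 5 + 1 = 6.
§6 applies: 6 + 2 = 8.
Final offense level: 8.
Criminal history: 8 prior points → Category B (8-9).
Level 8 falls in the 6-11 band.
Grid: Level 6-11 × Category B = 600-840 days.

600-840 days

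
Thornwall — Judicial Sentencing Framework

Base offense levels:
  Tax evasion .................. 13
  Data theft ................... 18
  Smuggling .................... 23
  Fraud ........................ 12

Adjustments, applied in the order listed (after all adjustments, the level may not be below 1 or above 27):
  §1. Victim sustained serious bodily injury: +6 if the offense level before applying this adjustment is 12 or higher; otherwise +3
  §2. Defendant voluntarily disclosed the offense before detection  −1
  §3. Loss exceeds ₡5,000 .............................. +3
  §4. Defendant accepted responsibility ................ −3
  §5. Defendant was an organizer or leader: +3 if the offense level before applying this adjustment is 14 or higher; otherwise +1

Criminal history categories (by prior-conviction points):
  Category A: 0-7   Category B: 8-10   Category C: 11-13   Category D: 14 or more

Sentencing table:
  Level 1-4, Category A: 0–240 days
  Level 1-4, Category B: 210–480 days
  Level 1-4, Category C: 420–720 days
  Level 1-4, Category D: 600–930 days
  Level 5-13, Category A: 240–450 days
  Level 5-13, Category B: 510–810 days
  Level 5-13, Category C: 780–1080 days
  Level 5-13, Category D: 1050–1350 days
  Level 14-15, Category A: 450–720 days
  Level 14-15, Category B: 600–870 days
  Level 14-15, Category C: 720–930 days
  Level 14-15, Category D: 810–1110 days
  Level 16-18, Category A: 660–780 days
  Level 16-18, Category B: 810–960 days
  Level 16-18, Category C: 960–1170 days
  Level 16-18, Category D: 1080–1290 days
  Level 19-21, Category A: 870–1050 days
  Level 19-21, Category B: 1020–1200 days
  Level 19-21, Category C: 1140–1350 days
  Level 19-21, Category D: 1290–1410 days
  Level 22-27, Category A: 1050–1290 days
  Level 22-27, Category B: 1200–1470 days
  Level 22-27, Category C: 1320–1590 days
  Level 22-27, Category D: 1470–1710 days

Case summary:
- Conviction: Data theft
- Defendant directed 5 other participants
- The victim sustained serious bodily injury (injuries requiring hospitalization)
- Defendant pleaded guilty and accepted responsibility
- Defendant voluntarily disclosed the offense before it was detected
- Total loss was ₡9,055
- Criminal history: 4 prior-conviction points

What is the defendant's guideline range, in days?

Base offense level for data theft: 18.
§1 applies (level before this adjustment is 18 ≥ 12, so +6): 18 + 6 = 24.
§2 applies: 24 − 1 = 23.
§3 applies: 23 + 3 = 26.
§4 applies: 26 − 3 = 23.
§5 applies (level before this adjustment is 23 ≥ 14, so +3): 23 + 3 = 26.
Final offense level: 26.
Criminal history: 4 prior points → Category A (0-7).
Level 26 falls in the 22-27 band.
Grid: Level 22-27 × Category A = 1050-1290 days.

1050-1290 days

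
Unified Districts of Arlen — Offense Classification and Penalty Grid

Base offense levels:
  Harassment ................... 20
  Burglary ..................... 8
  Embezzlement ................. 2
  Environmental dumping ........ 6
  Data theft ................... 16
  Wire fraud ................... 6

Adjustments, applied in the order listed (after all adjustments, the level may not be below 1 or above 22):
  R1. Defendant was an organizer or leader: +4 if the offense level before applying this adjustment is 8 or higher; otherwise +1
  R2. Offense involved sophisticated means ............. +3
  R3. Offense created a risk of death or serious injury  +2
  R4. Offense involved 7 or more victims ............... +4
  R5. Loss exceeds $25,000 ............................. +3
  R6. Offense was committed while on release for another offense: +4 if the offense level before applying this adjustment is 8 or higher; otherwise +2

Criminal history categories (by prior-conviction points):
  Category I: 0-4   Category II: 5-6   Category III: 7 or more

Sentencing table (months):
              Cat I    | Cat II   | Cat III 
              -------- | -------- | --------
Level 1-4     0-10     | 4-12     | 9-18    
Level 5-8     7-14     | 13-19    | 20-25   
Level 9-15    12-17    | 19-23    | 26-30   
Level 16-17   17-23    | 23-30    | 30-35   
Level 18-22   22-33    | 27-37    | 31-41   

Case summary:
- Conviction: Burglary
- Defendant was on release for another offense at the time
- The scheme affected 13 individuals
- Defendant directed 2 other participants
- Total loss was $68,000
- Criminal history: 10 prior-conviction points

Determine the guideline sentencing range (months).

31-41 months

Base offense level for burglary: 8.
R1 applies (level before this adjustment is 8 ≥ 8, so +4): 8 + 4 = 12.
R4 applies: 12 + 4 = 16.
R5 applies: 16 + 3 = 19.
R6 applies (level before this adjustment is 19 ≥ 8, so +4): 19 + 4 = 23.
Level 23 exceeds the maximum of 22; capped at 22.
Final offense level: 22.
Criminal history: 10 prior points → Category III (7+).
Level 22 falls in the 18-22 band.
Grid: Level 18-22 × Category III = 31-41 months.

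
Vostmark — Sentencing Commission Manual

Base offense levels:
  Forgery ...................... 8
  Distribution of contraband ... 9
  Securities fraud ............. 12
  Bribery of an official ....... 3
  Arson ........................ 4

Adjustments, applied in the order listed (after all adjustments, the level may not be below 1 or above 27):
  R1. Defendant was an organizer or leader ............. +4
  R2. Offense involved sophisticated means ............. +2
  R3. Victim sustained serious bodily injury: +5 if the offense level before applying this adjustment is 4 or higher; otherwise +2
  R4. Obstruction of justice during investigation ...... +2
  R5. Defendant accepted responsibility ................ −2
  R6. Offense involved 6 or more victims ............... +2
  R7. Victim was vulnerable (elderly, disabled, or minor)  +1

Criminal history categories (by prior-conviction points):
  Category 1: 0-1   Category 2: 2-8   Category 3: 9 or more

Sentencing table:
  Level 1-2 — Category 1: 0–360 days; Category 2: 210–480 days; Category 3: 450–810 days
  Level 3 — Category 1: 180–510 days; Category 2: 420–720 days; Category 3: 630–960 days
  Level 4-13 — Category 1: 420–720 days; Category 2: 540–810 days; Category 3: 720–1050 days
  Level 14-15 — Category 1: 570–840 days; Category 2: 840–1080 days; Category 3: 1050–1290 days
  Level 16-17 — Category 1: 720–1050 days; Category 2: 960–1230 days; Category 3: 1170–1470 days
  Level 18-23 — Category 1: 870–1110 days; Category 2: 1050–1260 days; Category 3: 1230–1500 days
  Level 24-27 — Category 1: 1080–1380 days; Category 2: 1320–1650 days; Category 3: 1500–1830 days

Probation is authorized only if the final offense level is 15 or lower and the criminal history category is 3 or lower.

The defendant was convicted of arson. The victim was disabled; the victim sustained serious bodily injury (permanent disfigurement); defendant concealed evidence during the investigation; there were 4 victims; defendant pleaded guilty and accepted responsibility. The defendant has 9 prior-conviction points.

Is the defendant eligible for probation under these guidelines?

Base offense level for arson: 4.
R3 applies (level before this adjustment is 4 ≥ 4, so +5): 4 + 5 = 9.
R4 applies: 9 + 2 = 11.
R5 applies: 11 − 2 = 9.
R7 applies: 9 + 1 = 10.
Final offense level: 10.
Criminal history: 9 prior points → Category 3 (9+).
Level 10 falls in the 4-13 band.
Grid: Level 4-13 × Category 3 = 720-1050 days.
Probation check: level 10 ≤ 15 and category 3 ≤ 3 → eligible.

Yes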